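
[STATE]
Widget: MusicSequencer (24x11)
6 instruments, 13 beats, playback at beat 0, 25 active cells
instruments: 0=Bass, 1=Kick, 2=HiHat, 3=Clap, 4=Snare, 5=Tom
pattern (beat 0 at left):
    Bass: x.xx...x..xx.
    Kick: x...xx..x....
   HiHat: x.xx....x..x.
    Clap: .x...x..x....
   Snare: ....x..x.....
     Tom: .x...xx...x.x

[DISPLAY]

      ▼123456789012     
  Bass█·██···█··██·     
  Kick█···██··█····     
 HiHat█·██····█··█·     
  Clap·█···█··█····     
 Snare····█··█·····     
   Tom·█···██···█·█     
                        
                        
                        
                        


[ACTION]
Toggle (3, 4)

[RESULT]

      ▼123456789012     
  Bass█·██···█··██·     
  Kick█···██··█····     
 HiHat█·██····█··█·     
  Clap·█··██··█····     
 Snare····█··█·····     
   Tom·█···██···█·█     
                        
                        
                        
                        


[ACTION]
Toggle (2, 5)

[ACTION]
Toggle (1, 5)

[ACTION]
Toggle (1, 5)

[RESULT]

      ▼123456789012     
  Bass█·██···█··██·     
  Kick█···██··█····     
 HiHat█·██·█··█··█·     
  Clap·█··██··█····     
 Snare····█··█·····     
   Tom·█···██···█·█     
                        
                        
                        
                        


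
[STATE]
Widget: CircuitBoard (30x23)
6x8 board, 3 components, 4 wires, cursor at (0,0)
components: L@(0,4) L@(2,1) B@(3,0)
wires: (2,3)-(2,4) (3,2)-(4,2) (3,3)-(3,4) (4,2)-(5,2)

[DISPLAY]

   0 1 2 3 4 5                
0  [.]              L         
                              
1                             
                              
2       L       · ─ ·         
                              
3   B       ·   · ─ ·         
            │                 
4           ·                 
            │                 
5           ·                 
                              
6                             
                              
7                             
Cursor: (0,0)                 
                              
                              
                              
                              
                              
                              


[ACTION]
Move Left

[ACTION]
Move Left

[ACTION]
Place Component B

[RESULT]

   0 1 2 3 4 5                
0  [B]              L         
                              
1                             
                              
2       L       · ─ ·         
                              
3   B       ·   · ─ ·         
            │                 
4           ·                 
            │                 
5           ·                 
                              
6                             
                              
7                             
Cursor: (0,0)                 
                              
                              
                              
                              
                              
                              


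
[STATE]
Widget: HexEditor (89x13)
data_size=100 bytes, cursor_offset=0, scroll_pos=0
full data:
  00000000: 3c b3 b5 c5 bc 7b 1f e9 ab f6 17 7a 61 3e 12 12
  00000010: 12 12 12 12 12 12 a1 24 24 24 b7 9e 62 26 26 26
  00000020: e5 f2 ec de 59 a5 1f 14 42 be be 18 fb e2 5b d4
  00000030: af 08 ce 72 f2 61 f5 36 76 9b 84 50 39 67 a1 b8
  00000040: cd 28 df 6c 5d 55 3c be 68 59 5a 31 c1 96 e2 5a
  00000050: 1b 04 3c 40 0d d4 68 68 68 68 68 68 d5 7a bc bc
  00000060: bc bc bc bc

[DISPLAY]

00000000  3C b3 b5 c5 bc 7b 1f e9  ab f6 17 7a 61 3e 12 12  |<....{.....za>..|           
00000010  12 12 12 12 12 12 a1 24  24 24 b7 9e 62 26 26 26  |.......$$$..b&&&|           
00000020  e5 f2 ec de 59 a5 1f 14  42 be be 18 fb e2 5b d4  |....Y...B.....[.|           
00000030  af 08 ce 72 f2 61 f5 36  76 9b 84 50 39 67 a1 b8  |...r.a.6v..P9g..|           
00000040  cd 28 df 6c 5d 55 3c be  68 59 5a 31 c1 96 e2 5a  |.(.l]U<.hYZ1...Z|           
00000050  1b 04 3c 40 0d d4 68 68  68 68 68 68 d5 7a bc bc  |..<@..hhhhhh.z..|           
00000060  bc bc bc bc                                       |....            |           
                                                                                         
                                                                                         
                                                                                         
                                                                                         
                                                                                         
                                                                                         


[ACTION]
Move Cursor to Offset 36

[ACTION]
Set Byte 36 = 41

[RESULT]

00000000  3c b3 b5 c5 bc 7b 1f e9  ab f6 17 7a 61 3e 12 12  |<....{.....za>..|           
00000010  12 12 12 12 12 12 a1 24  24 24 b7 9e 62 26 26 26  |.......$$$..b&&&|           
00000020  e5 f2 ec de 41 a5 1f 14  42 be be 18 fb e2 5b d4  |....A...B.....[.|           
00000030  af 08 ce 72 f2 61 f5 36  76 9b 84 50 39 67 a1 b8  |...r.a.6v..P9g..|           
00000040  cd 28 df 6c 5d 55 3c be  68 59 5a 31 c1 96 e2 5a  |.(.l]U<.hYZ1...Z|           
00000050  1b 04 3c 40 0d d4 68 68  68 68 68 68 d5 7a bc bc  |..<@..hhhhhh.z..|           
00000060  bc bc bc bc                                       |....            |           
                                                                                         
                                                                                         
                                                                                         
                                                                                         
                                                                                         
                                                                                         


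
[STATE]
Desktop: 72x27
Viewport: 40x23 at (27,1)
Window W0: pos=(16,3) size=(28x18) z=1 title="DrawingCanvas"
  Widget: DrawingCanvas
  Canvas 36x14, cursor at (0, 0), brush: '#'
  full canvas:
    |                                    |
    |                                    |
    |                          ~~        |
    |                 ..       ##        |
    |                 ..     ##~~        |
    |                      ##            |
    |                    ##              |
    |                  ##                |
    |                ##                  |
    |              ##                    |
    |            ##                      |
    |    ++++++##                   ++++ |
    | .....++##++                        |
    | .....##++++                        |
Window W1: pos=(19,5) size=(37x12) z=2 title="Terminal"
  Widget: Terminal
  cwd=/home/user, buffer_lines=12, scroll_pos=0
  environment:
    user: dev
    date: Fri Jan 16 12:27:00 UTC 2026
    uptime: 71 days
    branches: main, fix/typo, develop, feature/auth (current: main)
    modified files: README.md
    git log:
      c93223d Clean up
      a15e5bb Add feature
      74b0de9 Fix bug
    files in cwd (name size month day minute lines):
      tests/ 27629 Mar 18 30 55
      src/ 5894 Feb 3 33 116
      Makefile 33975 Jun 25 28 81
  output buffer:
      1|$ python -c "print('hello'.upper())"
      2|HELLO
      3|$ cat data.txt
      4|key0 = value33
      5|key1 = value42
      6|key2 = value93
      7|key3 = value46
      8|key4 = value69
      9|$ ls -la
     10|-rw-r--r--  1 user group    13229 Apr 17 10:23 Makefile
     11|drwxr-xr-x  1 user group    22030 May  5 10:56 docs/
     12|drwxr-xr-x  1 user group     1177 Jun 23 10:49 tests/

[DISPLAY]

                                        
                                        
━━━━━━━━━━━━━━━━┓                       
nvas            ┃                       
━━━━━━━━━━━━━━━━━━━━━━━━━━━━┓           
al                          ┃           
────────────────────────────┨           
n -c "print('hello'.upper())┃           
                            ┃           
ata.txt                     ┃           
value33                     ┃           
value42                     ┃           
value93                     ┃           
value46                     ┃           
value69                     ┃           
━━━━━━━━━━━━━━━━━━━━━━━━━━━━┛           
##              ┃                       
++              ┃                       
++              ┃                       
━━━━━━━━━━━━━━━━┛                       
                                        
                                        
                                        


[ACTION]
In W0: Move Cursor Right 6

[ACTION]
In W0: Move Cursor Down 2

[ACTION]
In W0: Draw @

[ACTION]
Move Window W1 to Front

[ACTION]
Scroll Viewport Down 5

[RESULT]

nvas            ┃                       
━━━━━━━━━━━━━━━━━━━━━━━━━━━━┓           
al                          ┃           
────────────────────────────┨           
n -c "print('hello'.upper())┃           
                            ┃           
ata.txt                     ┃           
value33                     ┃           
value42                     ┃           
value93                     ┃           
value46                     ┃           
value69                     ┃           
━━━━━━━━━━━━━━━━━━━━━━━━━━━━┛           
##              ┃                       
++              ┃                       
++              ┃                       
━━━━━━━━━━━━━━━━┛                       
                                        
                                        
                                        
                                        
                                        
                                        


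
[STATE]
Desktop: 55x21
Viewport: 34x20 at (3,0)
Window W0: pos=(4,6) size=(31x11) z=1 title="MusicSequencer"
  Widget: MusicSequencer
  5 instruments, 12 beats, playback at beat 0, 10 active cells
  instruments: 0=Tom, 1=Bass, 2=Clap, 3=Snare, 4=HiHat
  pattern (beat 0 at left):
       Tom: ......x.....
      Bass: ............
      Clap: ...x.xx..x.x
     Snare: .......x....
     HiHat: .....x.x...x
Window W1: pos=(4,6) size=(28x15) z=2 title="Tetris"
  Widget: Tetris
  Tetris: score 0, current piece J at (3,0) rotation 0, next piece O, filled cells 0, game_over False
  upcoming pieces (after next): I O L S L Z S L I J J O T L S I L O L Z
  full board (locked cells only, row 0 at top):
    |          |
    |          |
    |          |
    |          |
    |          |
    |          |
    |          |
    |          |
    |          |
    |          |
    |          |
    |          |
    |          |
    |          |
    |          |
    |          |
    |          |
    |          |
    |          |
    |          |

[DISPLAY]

                                  
                                  
                                  
                                  
                                  
                                  
 ┏━━━━━━━━━━━━━━━━━━━━━━━━━━┓━━┓  
 ┃ Tetris                   ┃  ┃  
 ┠──────────────────────────┨──┨  
 ┃          │Next:          ┃  ┃  
 ┃          │▓▓             ┃  ┃  
 ┃          │▓▓             ┃  ┃  
 ┃          │               ┃  ┃  
 ┃          │               ┃  ┃  
 ┃          │               ┃  ┃  
 ┃          │Score:         ┃  ┃  
 ┃          │0              ┃━━┛  
 ┃          │               ┃     
 ┃          │               ┃     
 ┃          │               ┃     


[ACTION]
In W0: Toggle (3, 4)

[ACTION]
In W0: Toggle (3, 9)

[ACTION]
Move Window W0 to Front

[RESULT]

                                  
                                  
                                  
                                  
                                  
                                  
 ┏━━━━━━━━━━━━━━━━━━━━━━━━━━━━━┓  
 ┃ MusicSequencer              ┃  
 ┠─────────────────────────────┨  
 ┃      ▼12345678901           ┃  
 ┃   Tom······█·····           ┃  
 ┃  Bass············           ┃  
 ┃  Clap···█·██··█·█           ┃  
 ┃ Snare····█··█·█··           ┃  
 ┃ HiHat·····█·█···█           ┃  
 ┃                             ┃  
 ┗━━━━━━━━━━━━━━━━━━━━━━━━━━━━━┛  
 ┃          │               ┃     
 ┃          │               ┃     
 ┃          │               ┃     


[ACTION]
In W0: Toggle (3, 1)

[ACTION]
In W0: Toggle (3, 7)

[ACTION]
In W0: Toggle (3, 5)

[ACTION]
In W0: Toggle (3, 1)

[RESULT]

                                  
                                  
                                  
                                  
                                  
                                  
 ┏━━━━━━━━━━━━━━━━━━━━━━━━━━━━━┓  
 ┃ MusicSequencer              ┃  
 ┠─────────────────────────────┨  
 ┃      ▼12345678901           ┃  
 ┃   Tom······█·····           ┃  
 ┃  Bass············           ┃  
 ┃  Clap···█·██··█·█           ┃  
 ┃ Snare····██···█··           ┃  
 ┃ HiHat·····█·█···█           ┃  
 ┃                             ┃  
 ┗━━━━━━━━━━━━━━━━━━━━━━━━━━━━━┛  
 ┃          │               ┃     
 ┃          │               ┃     
 ┃          │               ┃     


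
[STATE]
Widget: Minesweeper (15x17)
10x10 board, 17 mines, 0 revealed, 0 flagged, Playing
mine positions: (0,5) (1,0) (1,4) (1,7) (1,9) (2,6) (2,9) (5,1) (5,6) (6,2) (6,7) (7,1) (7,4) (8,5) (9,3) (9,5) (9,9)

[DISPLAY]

■■■■■■■■■■     
■■■■■■■■■■     
■■■■■■■■■■     
■■■■■■■■■■     
■■■■■■■■■■     
■■■■■■■■■■     
■■■■■■■■■■     
■■■■■■■■■■     
■■■■■■■■■■     
■■■■■■■■■■     
               
               
               
               
               
               
               


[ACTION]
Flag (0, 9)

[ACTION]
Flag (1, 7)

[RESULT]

■■■■■■■■■⚑     
■■■■■■■⚑■■     
■■■■■■■■■■     
■■■■■■■■■■     
■■■■■■■■■■     
■■■■■■■■■■     
■■■■■■■■■■     
■■■■■■■■■■     
■■■■■■■■■■     
■■■■■■■■■■     
               
               
               
               
               
               
               


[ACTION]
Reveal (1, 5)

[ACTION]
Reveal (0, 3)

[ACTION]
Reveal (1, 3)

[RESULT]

■■■1■■■■■⚑     
■■■1■3■⚑■■     
■■■■■■■■■■     
■■■■■■■■■■     
■■■■■■■■■■     
■■■■■■■■■■     
■■■■■■■■■■     
■■■■■■■■■■     
■■■■■■■■■■     
■■■■■■■■■■     
               
               
               
               
               
               
               


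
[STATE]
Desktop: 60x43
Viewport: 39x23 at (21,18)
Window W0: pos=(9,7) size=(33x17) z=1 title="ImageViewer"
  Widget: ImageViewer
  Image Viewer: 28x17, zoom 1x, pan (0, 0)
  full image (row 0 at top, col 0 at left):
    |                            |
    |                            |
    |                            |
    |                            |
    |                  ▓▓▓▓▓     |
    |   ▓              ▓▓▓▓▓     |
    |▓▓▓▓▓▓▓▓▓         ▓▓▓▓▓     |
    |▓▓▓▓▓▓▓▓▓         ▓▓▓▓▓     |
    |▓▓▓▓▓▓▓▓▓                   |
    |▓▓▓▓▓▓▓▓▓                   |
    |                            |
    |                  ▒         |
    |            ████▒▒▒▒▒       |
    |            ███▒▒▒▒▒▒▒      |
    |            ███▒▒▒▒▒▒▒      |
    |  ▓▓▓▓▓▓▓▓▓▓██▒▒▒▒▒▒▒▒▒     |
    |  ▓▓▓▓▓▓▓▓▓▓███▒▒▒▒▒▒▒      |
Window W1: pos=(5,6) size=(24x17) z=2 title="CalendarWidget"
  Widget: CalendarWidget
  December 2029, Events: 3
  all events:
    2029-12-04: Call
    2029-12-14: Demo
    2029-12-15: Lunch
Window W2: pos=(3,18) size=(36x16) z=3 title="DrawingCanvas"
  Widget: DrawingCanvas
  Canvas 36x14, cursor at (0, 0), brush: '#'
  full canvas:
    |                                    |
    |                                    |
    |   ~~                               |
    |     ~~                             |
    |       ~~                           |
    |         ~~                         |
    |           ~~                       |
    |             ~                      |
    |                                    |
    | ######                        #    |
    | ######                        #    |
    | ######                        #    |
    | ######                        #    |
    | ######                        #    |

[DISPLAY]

━━━━━━━━━━━━━━━━━┓  ┃                  
                 ┃  ┃                  
─────────────────┨  ┃                  
                 ┃  ┃                  
                 ┃  ┃                  
                 ┃━━┛                  
                 ┃                     
                 ┃                     
                 ┃                     
                 ┃                     
                 ┃                     
                 ┃                     
              #  ┃                     
              #  ┃                     
              #  ┃                     
━━━━━━━━━━━━━━━━━┛                     
                                       
                                       
                                       
                                       
                                       
                                       
                                       


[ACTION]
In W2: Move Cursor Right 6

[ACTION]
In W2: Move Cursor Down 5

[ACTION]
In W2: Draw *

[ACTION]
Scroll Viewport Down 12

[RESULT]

─────────────────┨  ┃                  
                 ┃  ┃                  
                 ┃  ┃                  
                 ┃━━┛                  
                 ┃                     
                 ┃                     
                 ┃                     
                 ┃                     
                 ┃                     
                 ┃                     
              #  ┃                     
              #  ┃                     
              #  ┃                     
━━━━━━━━━━━━━━━━━┛                     
                                       
                                       
                                       
                                       
                                       
                                       
                                       
                                       
                                       


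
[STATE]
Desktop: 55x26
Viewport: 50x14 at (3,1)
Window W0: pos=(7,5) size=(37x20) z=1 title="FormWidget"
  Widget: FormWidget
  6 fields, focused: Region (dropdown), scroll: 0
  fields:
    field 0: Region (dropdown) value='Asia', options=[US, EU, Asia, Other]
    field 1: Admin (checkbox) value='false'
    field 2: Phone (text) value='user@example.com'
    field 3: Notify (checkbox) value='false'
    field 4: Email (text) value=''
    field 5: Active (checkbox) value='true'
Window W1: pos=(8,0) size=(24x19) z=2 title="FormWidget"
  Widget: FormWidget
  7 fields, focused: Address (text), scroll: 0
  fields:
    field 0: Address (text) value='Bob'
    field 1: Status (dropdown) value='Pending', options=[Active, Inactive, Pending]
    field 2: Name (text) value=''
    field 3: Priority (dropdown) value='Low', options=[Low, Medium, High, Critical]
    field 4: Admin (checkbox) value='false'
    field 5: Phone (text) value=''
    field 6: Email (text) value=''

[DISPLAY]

     ┃ FormWidget           ┃                     
     ┠──────────────────────┨                     
     ┃> Address:    [Bob   ]┃                     
     ┃  Status:     [Pendi▼]┃                     
    ┏┃  Name:       [      ]┃━━━━━━━━━━━┓         
    ┃┃  Priority:   [Low  ▼]┃           ┃         
    ┠┃  Admin:      [ ]     ┃───────────┨         
    ┃┃  Phone:      [      ]┃         ▼]┃         
    ┃┃  Email:      [      ]┃           ┃         
    ┃┃                      ┃ple.com   ]┃         
    ┃┃                      ┃           ┃         
    ┃┃                      ┃          ]┃         
    ┃┃                      ┃           ┃         
    ┃┃                      ┃           ┃         


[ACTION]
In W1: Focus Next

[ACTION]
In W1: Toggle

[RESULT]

     ┃ FormWidget           ┃                     
     ┠──────────────────────┨                     
     ┃  Address:    [Bob   ]┃                     
     ┃> Status:     [Pendi▼]┃                     
    ┏┃  Name:       [      ]┃━━━━━━━━━━━┓         
    ┃┃  Priority:   [Low  ▼]┃           ┃         
    ┠┃  Admin:      [ ]     ┃───────────┨         
    ┃┃  Phone:      [      ]┃         ▼]┃         
    ┃┃  Email:      [      ]┃           ┃         
    ┃┃                      ┃ple.com   ]┃         
    ┃┃                      ┃           ┃         
    ┃┃                      ┃          ]┃         
    ┃┃                      ┃           ┃         
    ┃┃                      ┃           ┃         


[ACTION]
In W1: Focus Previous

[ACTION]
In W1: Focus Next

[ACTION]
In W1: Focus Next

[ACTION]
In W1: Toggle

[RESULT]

     ┃ FormWidget           ┃                     
     ┠──────────────────────┨                     
     ┃  Address:    [Bob   ]┃                     
     ┃  Status:     [Pendi▼]┃                     
    ┏┃> Name:       [      ]┃━━━━━━━━━━━┓         
    ┃┃  Priority:   [Low  ▼]┃           ┃         
    ┠┃  Admin:      [ ]     ┃───────────┨         
    ┃┃  Phone:      [      ]┃         ▼]┃         
    ┃┃  Email:      [      ]┃           ┃         
    ┃┃                      ┃ple.com   ]┃         
    ┃┃                      ┃           ┃         
    ┃┃                      ┃          ]┃         
    ┃┃                      ┃           ┃         
    ┃┃                      ┃           ┃         


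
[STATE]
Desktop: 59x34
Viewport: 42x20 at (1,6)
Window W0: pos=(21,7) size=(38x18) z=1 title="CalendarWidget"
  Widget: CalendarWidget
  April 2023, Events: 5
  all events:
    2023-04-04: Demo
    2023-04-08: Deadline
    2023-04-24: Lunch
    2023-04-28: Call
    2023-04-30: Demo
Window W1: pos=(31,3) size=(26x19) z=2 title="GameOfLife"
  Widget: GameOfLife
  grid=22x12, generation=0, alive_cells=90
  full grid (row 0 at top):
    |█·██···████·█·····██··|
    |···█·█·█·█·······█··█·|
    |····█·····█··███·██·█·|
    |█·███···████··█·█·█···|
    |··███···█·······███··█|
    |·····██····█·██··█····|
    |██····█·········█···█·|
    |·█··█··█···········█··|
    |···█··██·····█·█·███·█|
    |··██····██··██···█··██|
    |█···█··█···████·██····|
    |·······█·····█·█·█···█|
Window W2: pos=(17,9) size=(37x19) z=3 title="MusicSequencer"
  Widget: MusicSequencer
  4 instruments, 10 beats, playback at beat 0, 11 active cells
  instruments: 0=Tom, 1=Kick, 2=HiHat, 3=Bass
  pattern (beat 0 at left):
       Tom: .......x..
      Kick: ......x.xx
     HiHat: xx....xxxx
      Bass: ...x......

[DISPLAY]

                              ┃Gen: 0     
                    ┏━━━━━━━━━┃█·██···████
                    ┃ Calendar┃···█·█·█·█·
                ┏━━━━━━━━━━━━━━━━━━━━━━━━━
                ┃ MusicSequencer          
                ┠─────────────────────────
                ┃      ▼123456789         
                ┃   Tom·······█··         
                ┃  Kick······█·██         
                ┃ HiHat██····████         
                ┃  Bass···█······         
                ┃                         
                ┃                         
                ┃                         
                ┃                         
                ┃                         
                ┃                         
                ┃                         
                ┃                         
                ┃                         


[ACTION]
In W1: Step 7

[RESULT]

                              ┃Gen: 7     
                    ┏━━━━━━━━━┃···········
                    ┃ Calendar┃······███··
                ┏━━━━━━━━━━━━━━━━━━━━━━━━━
                ┃ MusicSequencer          
                ┠─────────────────────────
                ┃      ▼123456789         
                ┃   Tom·······█··         
                ┃  Kick······█·██         
                ┃ HiHat██····████         
                ┃  Bass···█······         
                ┃                         
                ┃                         
                ┃                         
                ┃                         
                ┃                         
                ┃                         
                ┃                         
                ┃                         
                ┃                         


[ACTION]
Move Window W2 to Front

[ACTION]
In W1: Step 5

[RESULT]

                              ┃Gen: 12    
                    ┏━━━━━━━━━┃······██···
                    ┃ Calendar┃···██·█···█
                ┏━━━━━━━━━━━━━━━━━━━━━━━━━
                ┃ MusicSequencer          
                ┠─────────────────────────
                ┃      ▼123456789         
                ┃   Tom·······█··         
                ┃  Kick······█·██         
                ┃ HiHat██····████         
                ┃  Bass···█······         
                ┃                         
                ┃                         
                ┃                         
                ┃                         
                ┃                         
                ┃                         
                ┃                         
                ┃                         
                ┃                         


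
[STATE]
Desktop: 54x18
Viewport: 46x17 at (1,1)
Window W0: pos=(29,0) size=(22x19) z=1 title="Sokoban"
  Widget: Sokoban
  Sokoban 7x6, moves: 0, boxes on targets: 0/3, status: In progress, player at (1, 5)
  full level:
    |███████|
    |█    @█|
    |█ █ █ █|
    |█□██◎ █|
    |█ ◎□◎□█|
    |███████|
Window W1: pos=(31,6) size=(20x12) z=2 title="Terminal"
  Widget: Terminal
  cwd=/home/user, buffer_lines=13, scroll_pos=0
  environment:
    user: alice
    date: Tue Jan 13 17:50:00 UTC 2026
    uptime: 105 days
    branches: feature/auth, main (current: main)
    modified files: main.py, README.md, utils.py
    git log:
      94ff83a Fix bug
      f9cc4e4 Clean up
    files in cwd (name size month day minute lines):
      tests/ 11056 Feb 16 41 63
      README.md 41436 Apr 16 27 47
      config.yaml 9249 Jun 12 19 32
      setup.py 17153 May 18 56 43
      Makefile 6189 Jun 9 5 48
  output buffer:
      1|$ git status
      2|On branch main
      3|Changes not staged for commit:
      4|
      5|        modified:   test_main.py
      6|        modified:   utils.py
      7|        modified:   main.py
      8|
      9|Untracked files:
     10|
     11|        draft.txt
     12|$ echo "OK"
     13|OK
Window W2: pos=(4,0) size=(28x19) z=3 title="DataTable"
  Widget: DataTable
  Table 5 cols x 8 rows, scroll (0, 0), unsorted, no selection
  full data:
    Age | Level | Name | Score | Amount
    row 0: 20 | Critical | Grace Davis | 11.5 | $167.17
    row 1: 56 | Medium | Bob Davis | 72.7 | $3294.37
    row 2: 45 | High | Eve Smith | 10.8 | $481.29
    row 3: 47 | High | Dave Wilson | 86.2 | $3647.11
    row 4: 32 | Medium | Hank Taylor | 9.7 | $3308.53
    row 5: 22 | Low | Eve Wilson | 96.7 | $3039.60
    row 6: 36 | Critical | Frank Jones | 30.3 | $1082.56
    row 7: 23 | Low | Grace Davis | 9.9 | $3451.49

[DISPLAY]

   ┃ DataTable                ┃okoban         
   ┠──────────────────────────┨───────────────
   ┃Age│Level   │Name       │S┃█████          
   ┃───┼────────┼───────────┼─┃   @█          
   ┃20 │Critical│Grace Davis│1┃█ █ █          
   ┃56 │Medium  │Bob Davis  │7┃━━━━━━━━━━━━━━━
   ┃45 │High    │Eve Smith  │1┃ Terminal      
   ┃47 │High    │Dave Wilson│8┃───────────────
   ┃32 │Medium  │Hank Taylor│9┃$ git status   
   ┃22 │Low     │Eve Wilson │9┃On branch main 
   ┃36 │Critical│Frank Jones│3┃Changes not sta
   ┃23 │Low     │Grace Davis│9┃               
   ┃                          ┃        modifie
   ┃                          ┃        modifie
   ┃                          ┃        modifie
   ┃                          ┃               
   ┃                          ┃━━━━━━━━━━━━━━━


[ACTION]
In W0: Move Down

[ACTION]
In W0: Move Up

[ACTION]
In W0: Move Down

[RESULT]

   ┃ DataTable                ┃okoban         
   ┠──────────────────────────┨───────────────
   ┃Age│Level   │Name       │S┃█████          
   ┃───┼────────┼───────────┼─┃    █          
   ┃20 │Critical│Grace Davis│1┃█ █@█          
   ┃56 │Medium  │Bob Davis  │7┃━━━━━━━━━━━━━━━
   ┃45 │High    │Eve Smith  │1┃ Terminal      
   ┃47 │High    │Dave Wilson│8┃───────────────
   ┃32 │Medium  │Hank Taylor│9┃$ git status   
   ┃22 │Low     │Eve Wilson │9┃On branch main 
   ┃36 │Critical│Frank Jones│3┃Changes not sta
   ┃23 │Low     │Grace Davis│9┃               
   ┃                          ┃        modifie
   ┃                          ┃        modifie
   ┃                          ┃        modifie
   ┃                          ┃               
   ┃                          ┃━━━━━━━━━━━━━━━


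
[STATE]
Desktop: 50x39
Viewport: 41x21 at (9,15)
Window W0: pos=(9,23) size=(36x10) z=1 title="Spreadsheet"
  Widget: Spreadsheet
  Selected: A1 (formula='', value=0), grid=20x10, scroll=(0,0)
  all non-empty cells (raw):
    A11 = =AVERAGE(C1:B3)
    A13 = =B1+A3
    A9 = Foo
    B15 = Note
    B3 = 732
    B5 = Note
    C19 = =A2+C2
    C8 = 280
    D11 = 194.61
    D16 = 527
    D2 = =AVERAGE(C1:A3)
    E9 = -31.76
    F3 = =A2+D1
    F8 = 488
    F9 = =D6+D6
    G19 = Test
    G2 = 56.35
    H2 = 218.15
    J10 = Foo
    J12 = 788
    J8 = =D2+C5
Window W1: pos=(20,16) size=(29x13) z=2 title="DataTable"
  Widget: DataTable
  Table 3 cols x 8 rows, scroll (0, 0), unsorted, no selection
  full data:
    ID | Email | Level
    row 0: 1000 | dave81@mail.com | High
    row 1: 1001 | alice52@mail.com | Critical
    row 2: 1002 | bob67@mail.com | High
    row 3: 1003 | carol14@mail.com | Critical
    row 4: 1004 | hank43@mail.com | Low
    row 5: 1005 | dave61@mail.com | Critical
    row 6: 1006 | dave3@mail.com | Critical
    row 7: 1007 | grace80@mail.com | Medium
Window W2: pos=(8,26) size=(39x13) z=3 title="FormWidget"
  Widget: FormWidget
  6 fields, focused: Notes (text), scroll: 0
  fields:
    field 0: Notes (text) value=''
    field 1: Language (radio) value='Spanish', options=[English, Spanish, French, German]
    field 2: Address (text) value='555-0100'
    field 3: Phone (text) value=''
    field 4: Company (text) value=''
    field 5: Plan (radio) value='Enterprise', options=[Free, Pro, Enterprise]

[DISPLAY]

                                         
           ┏━━━━━━━━━━━━━━━━━━━━━━━━━━━┓ 
           ┃ DataTable                 ┃ 
           ┠───────────────────────────┨ 
           ┃ID  │Email           │Level┃ 
           ┃────┼────────────────┼─────┃ 
           ┃1000│dave81@mail.com │High ┃ 
           ┃1001│alice52@mail.com│Criti┃ 
┏━━━━━━━━━━┃1002│bob67@mail.com  │High ┃ 
┃ Spreadshe┃1003│carol14@mail.com│Criti┃ 
┠──────────┃1004│hank43@mail.com │Low  ┃ 
━━━━━━━━━━━━━━━━━━━━━━━━━━━━━━━━━━━━━┓i┃ 
 FormWidget                          ┃i┃ 
─────────────────────────────────────┨━┛ 
> Notes:      [                     ]┃   
  Language:   ( ) English  (●) Spanis┃   
  Address:    [555-0100             ]┃   
  Phone:      [                     ]┃   
  Company:    [                     ]┃   
  Plan:       ( ) Free  ( ) Pro  (●) ┃   
                                     ┃   


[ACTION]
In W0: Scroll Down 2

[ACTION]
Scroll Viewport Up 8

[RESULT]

                                         
                                         
                                         
                                         
                                         
                                         
                                         
                                         
                                         
           ┏━━━━━━━━━━━━━━━━━━━━━━━━━━━┓ 
           ┃ DataTable                 ┃ 
           ┠───────────────────────────┨ 
           ┃ID  │Email           │Level┃ 
           ┃────┼────────────────┼─────┃ 
           ┃1000│dave81@mail.com │High ┃ 
           ┃1001│alice52@mail.com│Criti┃ 
┏━━━━━━━━━━┃1002│bob67@mail.com  │High ┃ 
┃ Spreadshe┃1003│carol14@mail.com│Criti┃ 
┠──────────┃1004│hank43@mail.com │Low  ┃ 
━━━━━━━━━━━━━━━━━━━━━━━━━━━━━━━━━━━━━┓i┃ 
 FormWidget                          ┃i┃ 


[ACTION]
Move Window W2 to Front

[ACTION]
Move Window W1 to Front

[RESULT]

                                         
                                         
                                         
                                         
                                         
                                         
                                         
                                         
                                         
           ┏━━━━━━━━━━━━━━━━━━━━━━━━━━━┓ 
           ┃ DataTable                 ┃ 
           ┠───────────────────────────┨ 
           ┃ID  │Email           │Level┃ 
           ┃────┼────────────────┼─────┃ 
           ┃1000│dave81@mail.com │High ┃ 
           ┃1001│alice52@mail.com│Criti┃ 
┏━━━━━━━━━━┃1002│bob67@mail.com  │High ┃ 
┃ Spreadshe┃1003│carol14@mail.com│Criti┃ 
┠──────────┃1004│hank43@mail.com │Low  ┃ 
━━━━━━━━━━━┃1005│dave61@mail.com │Criti┃ 
 FormWidget┃1006│dave3@mail.com  │Criti┃ 


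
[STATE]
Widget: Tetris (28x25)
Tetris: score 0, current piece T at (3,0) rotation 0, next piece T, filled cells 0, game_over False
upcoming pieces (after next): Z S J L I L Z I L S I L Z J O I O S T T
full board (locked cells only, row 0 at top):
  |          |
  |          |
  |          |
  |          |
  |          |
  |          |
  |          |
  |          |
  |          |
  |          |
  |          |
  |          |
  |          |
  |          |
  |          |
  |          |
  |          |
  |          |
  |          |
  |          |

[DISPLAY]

    ▒     │Next:            
   ▒▒▒    │ ▒               
          │▒▒▒              
          │                 
          │                 
          │                 
          │Score:           
          │0                
          │                 
          │                 
          │                 
          │                 
          │                 
          │                 
          │                 
          │                 
          │                 
          │                 
          │                 
          │                 
          │                 
          │                 
          │                 
          │                 
          │                 


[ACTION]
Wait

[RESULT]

          │Next:            
    ▒     │ ▒               
   ▒▒▒    │▒▒▒              
          │                 
          │                 
          │                 
          │Score:           
          │0                
          │                 
          │                 
          │                 
          │                 
          │                 
          │                 
          │                 
          │                 
          │                 
          │                 
          │                 
          │                 
          │                 
          │                 
          │                 
          │                 
          │                 


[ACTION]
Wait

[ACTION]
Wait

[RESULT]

          │Next:            
          │ ▒               
          │▒▒▒              
    ▒     │                 
   ▒▒▒    │                 
          │                 
          │Score:           
          │0                
          │                 
          │                 
          │                 
          │                 
          │                 
          │                 
          │                 
          │                 
          │                 
          │                 
          │                 
          │                 
          │                 
          │                 
          │                 
          │                 
          │                 


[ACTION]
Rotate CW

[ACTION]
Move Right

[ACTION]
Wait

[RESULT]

          │Next:            
          │ ▒               
          │▒▒▒              
          │                 
    ▒     │                 
    ▒▒    │                 
    ▒     │Score:           
          │0                
          │                 
          │                 
          │                 
          │                 
          │                 
          │                 
          │                 
          │                 
          │                 
          │                 
          │                 
          │                 
          │                 
          │                 
          │                 
          │                 
          │                 
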